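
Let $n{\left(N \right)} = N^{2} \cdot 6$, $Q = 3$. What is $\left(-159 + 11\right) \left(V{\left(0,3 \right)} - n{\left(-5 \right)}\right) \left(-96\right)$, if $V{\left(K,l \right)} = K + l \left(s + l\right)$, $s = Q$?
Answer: $-1875456$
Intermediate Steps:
$s = 3$
$n{\left(N \right)} = 6 N^{2}$
$V{\left(K,l \right)} = K + l \left(3 + l\right)$
$\left(-159 + 11\right) \left(V{\left(0,3 \right)} - n{\left(-5 \right)}\right) \left(-96\right) = \left(-159 + 11\right) \left(\left(0 + 3^{2} + 3 \cdot 3\right) - 6 \left(-5\right)^{2}\right) \left(-96\right) = - 148 \left(\left(0 + 9 + 9\right) - 6 \cdot 25\right) \left(-96\right) = - 148 \left(18 - 150\right) \left(-96\right) = - 148 \left(\left(-132\right) \left(-96\right)\right) = \left(-148\right) 12672 = -1875456$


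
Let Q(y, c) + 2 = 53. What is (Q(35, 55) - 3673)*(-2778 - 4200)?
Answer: 25274316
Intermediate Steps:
Q(y, c) = 51 (Q(y, c) = -2 + 53 = 51)
(Q(35, 55) - 3673)*(-2778 - 4200) = (51 - 3673)*(-2778 - 4200) = -3622*(-6978) = 25274316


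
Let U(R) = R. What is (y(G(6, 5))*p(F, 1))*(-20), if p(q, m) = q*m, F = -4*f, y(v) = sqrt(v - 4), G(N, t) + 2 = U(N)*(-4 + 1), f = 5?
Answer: 800*I*sqrt(6) ≈ 1959.6*I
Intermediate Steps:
G(N, t) = -2 - 3*N (G(N, t) = -2 + N*(-4 + 1) = -2 + N*(-3) = -2 - 3*N)
y(v) = sqrt(-4 + v)
F = -20 (F = -4*5 = -20)
p(q, m) = m*q
(y(G(6, 5))*p(F, 1))*(-20) = (sqrt(-4 + (-2 - 3*6))*(1*(-20)))*(-20) = (sqrt(-4 + (-2 - 18))*(-20))*(-20) = (sqrt(-4 - 20)*(-20))*(-20) = (sqrt(-24)*(-20))*(-20) = ((2*I*sqrt(6))*(-20))*(-20) = -40*I*sqrt(6)*(-20) = 800*I*sqrt(6)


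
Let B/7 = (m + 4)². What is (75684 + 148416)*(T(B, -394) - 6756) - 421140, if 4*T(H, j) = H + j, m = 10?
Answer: -1459648290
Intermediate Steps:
B = 1372 (B = 7*(10 + 4)² = 7*14² = 7*196 = 1372)
T(H, j) = H/4 + j/4 (T(H, j) = (H + j)/4 = H/4 + j/4)
(75684 + 148416)*(T(B, -394) - 6756) - 421140 = (75684 + 148416)*(((¼)*1372 + (¼)*(-394)) - 6756) - 421140 = 224100*((343 - 197/2) - 6756) - 421140 = 224100*(489/2 - 6756) - 421140 = 224100*(-13023/2) - 421140 = -1459227150 - 421140 = -1459648290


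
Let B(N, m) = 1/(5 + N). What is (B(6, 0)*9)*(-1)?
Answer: -9/11 ≈ -0.81818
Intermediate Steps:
(B(6, 0)*9)*(-1) = (9/(5 + 6))*(-1) = (9/11)*(-1) = -9/11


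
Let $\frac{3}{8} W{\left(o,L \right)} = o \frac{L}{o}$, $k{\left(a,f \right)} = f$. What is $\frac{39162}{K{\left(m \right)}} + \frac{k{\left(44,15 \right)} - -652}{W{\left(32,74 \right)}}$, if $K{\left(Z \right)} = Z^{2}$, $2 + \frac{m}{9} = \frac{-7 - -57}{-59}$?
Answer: $\frac{888309833}{14097888} \approx 63.01$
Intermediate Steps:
$W{\left(o,L \right)} = \frac{8 L}{3}$ ($W{\left(o,L \right)} = \frac{8 o \frac{L}{o}}{3} = \frac{8 L}{3}$)
$m = - \frac{1512}{59}$ ($m = -18 + 9 \frac{-7 - -57}{-59} = -18 + 9 \left(-7 + 57\right) \left(- \frac{1}{59}\right) = -18 + 9 \cdot 50 \left(- \frac{1}{59}\right) = -18 + 9 \left(- \frac{50}{59}\right) = -18 - \frac{450}{59} = - \frac{1512}{59} \approx -25.627$)
$\frac{39162}{K{\left(m \right)}} + \frac{k{\left(44,15 \right)} - -652}{W{\left(32,74 \right)}} = \frac{39162}{\left(- \frac{1512}{59}\right)^{2}} + \frac{15 - -652}{\frac{8}{3} \cdot 74} = \frac{39162}{\frac{2286144}{3481}} + \frac{15 + 652}{\frac{592}{3}} = 39162 \cdot \frac{3481}{2286144} + 667 \cdot \frac{3}{592} = \frac{22720487}{381024} + \frac{2001}{592} = \frac{888309833}{14097888}$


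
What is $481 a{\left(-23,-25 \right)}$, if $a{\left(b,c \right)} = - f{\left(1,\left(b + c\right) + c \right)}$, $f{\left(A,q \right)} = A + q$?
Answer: $34632$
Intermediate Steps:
$a{\left(b,c \right)} = -1 - b - 2 c$ ($a{\left(b,c \right)} = - (1 + \left(\left(b + c\right) + c\right)) = - (1 + \left(b + 2 c\right)) = - (1 + b + 2 c) = -1 - b - 2 c$)
$481 a{\left(-23,-25 \right)} = 481 \left(-1 - -23 - -50\right) = 481 \left(-1 + 23 + 50\right) = 481 \cdot 72 = 34632$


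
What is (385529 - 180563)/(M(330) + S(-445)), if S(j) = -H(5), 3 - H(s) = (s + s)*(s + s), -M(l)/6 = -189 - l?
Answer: 204966/3211 ≈ 63.832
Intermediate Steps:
M(l) = 1134 + 6*l (M(l) = -6*(-189 - l) = 1134 + 6*l)
H(s) = 3 - 4*s**2 (H(s) = 3 - (s + s)*(s + s) = 3 - 2*s*2*s = 3 - 4*s**2)
S(j) = 97 (S(j) = -(3 - 4*5**2) = -(3 - 4*25) = -(3 - 100) = -1*(-97) = 97)
(385529 - 180563)/(M(330) + S(-445)) = (385529 - 180563)/((1134 + 6*330) + 97) = 204966/((1134 + 1980) + 97) = 204966/(3114 + 97) = 204966/3211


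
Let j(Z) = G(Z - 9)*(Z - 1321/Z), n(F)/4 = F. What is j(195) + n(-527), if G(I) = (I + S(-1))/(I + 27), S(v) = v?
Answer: -16153108/8307 ≈ -1944.5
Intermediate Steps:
n(F) = 4*F
G(I) = (-1 + I)/(27 + I) (G(I) = (I - 1)/(I + 27) = (-1 + I)/(27 + I))
j(Z) = (-10 + Z)*(Z - 1321/Z)/(18 + Z) (j(Z) = ((-1 + (Z - 9))/(27 + (Z - 9)))*(Z - 1321/Z) = ((-1 + (-9 + Z))/(27 + (-9 + Z)))*(Z - 1321/Z) = ((-10 + Z)/(18 + Z))*(Z - 1321/Z) = (-10 + Z)*(Z - 1321/Z)/(18 + Z))
j(195) + n(-527) = (-1321 + 195²)*(-10 + 195)/(195*(18 + 195)) + 4*(-527) = (1/195)*(-1321 + 38025)*185/213 - 2108 = (1/195)*(1/213)*36704*185 - 2108 = 1358048/8307 - 2108 = -16153108/8307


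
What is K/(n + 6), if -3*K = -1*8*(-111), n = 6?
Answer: -74/3 ≈ -24.667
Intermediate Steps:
K = -296 (K = -(-1*8)*(-111)/3 = -(-8)*(-111)/3 = -⅓*888 = -296)
K/(n + 6) = -296/(6 + 6) = -296/12 = -296*1/12 = -74/3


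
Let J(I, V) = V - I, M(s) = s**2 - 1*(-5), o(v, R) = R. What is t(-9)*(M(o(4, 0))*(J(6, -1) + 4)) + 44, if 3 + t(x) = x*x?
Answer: -1126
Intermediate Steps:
M(s) = 5 + s**2 (M(s) = s**2 + 5 = 5 + s**2)
t(x) = -3 + x**2 (t(x) = -3 + x*x = -3 + x**2)
t(-9)*(M(o(4, 0))*(J(6, -1) + 4)) + 44 = (-3 + (-9)**2)*((5 + 0**2)*((-1 - 1*6) + 4)) + 44 = (-3 + 81)*((5 + 0)*((-1 - 6) + 4)) + 44 = 78*(5*(-7 + 4)) + 44 = 78*(5*(-3)) + 44 = 78*(-15) + 44 = -1170 + 44 = -1126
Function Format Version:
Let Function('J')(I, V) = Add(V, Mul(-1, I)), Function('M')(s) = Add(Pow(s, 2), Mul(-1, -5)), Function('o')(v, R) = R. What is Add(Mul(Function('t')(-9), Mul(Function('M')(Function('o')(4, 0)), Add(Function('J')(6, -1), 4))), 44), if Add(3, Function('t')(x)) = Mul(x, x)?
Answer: -1126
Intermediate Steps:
Function('M')(s) = Add(5, Pow(s, 2)) (Function('M')(s) = Add(Pow(s, 2), 5) = Add(5, Pow(s, 2)))
Function('t')(x) = Add(-3, Pow(x, 2)) (Function('t')(x) = Add(-3, Mul(x, x)) = Add(-3, Pow(x, 2)))
Add(Mul(Function('t')(-9), Mul(Function('M')(Function('o')(4, 0)), Add(Function('J')(6, -1), 4))), 44) = Add(Mul(Add(-3, Pow(-9, 2)), Mul(Add(5, Pow(0, 2)), Add(Add(-1, Mul(-1, 6)), 4))), 44) = Add(Mul(Add(-3, 81), Mul(Add(5, 0), Add(Add(-1, -6), 4))), 44) = Add(Mul(78, Mul(5, Add(-7, 4))), 44) = Add(Mul(78, Mul(5, -3)), 44) = Add(Mul(78, -15), 44) = Add(-1170, 44) = -1126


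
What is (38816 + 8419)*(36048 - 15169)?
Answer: 986219565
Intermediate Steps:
(38816 + 8419)*(36048 - 15169) = 47235*20879 = 986219565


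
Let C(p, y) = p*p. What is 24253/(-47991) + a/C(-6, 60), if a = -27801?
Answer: -148341211/191964 ≈ -772.75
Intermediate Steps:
C(p, y) = p²
24253/(-47991) + a/C(-6, 60) = 24253/(-47991) - 27801/((-6)²) = 24253*(-1/47991) - 27801/36 = -24253/47991 - 27801*1/36 = -24253/47991 - 3089/4 = -148341211/191964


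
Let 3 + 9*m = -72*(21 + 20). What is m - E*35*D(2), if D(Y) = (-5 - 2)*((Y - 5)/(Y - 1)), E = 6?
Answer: -14215/3 ≈ -4738.3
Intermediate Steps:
D(Y) = -7*(-5 + Y)/(-1 + Y)
m = -985/3 (m = -1/3 + (-72*(21 + 20))/9 = -1/3 + (-72*41)/9 = -1/3 + (1/9)*(-2952) = -1/3 - 328 = -985/3 ≈ -328.33)
m - E*35*D(2) = -985/3 - 6*35*7*(5 - 1*2)/(-1 + 2) = -985/3 - 210*7*(5 - 2)/1 = -985/3 - 210*7*1*3 = -985/3 - 210*21 = -985/3 - 1*4410 = -985/3 - 4410 = -14215/3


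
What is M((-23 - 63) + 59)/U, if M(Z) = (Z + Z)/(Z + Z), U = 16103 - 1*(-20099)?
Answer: 1/36202 ≈ 2.7623e-5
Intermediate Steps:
U = 36202 (U = 16103 + 20099 = 36202)
M(Z) = 1 (M(Z) = (2*Z)/((2*Z)) = (2*Z)*(1/(2*Z)) = 1)
M((-23 - 63) + 59)/U = 1/36202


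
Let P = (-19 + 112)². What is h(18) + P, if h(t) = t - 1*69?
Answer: 8598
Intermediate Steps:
P = 8649 (P = 93² = 8649)
h(t) = -69 + t (h(t) = t - 69 = -69 + t)
h(18) + P = (-69 + 18) + 8649 = -51 + 8649 = 8598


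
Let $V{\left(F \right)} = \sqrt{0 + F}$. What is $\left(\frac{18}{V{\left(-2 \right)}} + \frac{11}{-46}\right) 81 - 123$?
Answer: $- \frac{6549}{46} - 729 i \sqrt{2} \approx -142.37 - 1031.0 i$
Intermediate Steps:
$V{\left(F \right)} = \sqrt{F}$
$\left(\frac{18}{V{\left(-2 \right)}} + \frac{11}{-46}\right) 81 - 123 = \left(\frac{18}{\sqrt{-2}} + \frac{11}{-46}\right) 81 - 123 = \left(\frac{18}{i \sqrt{2}} + 11 \left(- \frac{1}{46}\right)\right) 81 - 123 = \left(18 \left(- \frac{i \sqrt{2}}{2}\right) - \frac{11}{46}\right) 81 - 123 = \left(- 9 i \sqrt{2} - \frac{11}{46}\right) 81 - 123 = \left(- \frac{11}{46} - 9 i \sqrt{2}\right) 81 - 123 = \left(- \frac{891}{46} - 729 i \sqrt{2}\right) - 123 = - \frac{6549}{46} - 729 i \sqrt{2}$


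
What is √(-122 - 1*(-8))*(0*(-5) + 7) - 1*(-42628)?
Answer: 42628 + 7*I*√114 ≈ 42628.0 + 74.74*I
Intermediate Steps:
√(-122 - 1*(-8))*(0*(-5) + 7) - 1*(-42628) = √(-122 + 8)*(0 + 7) + 42628 = √(-114)*7 + 42628 = (I*√114)*7 + 42628 = 7*I*√114 + 42628 = 42628 + 7*I*√114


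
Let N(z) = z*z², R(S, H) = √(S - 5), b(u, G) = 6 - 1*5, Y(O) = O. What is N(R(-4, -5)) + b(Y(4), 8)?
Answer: 1 - 27*I ≈ 1.0 - 27.0*I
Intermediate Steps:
b(u, G) = 1 (b(u, G) = 6 - 5 = 1)
R(S, H) = √(-5 + S)
N(z) = z³
N(R(-4, -5)) + b(Y(4), 8) = (√(-5 - 4))³ + 1 = (√(-9))³ + 1 = (3*I)³ + 1 = -27*I + 1 = 1 - 27*I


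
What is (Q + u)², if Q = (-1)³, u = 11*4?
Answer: 1849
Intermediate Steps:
u = 44
Q = -1
(Q + u)² = (-1 + 44)² = 43² = 1849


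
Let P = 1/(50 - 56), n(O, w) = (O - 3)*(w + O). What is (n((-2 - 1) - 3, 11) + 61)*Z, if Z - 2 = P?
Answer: 88/3 ≈ 29.333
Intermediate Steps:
n(O, w) = (-3 + O)*(O + w)
P = -⅙ (P = 1/(-6) = -⅙ ≈ -0.16667)
Z = 11/6 (Z = 2 - ⅙ = 11/6 ≈ 1.8333)
(n((-2 - 1) - 3, 11) + 61)*Z = ((((-2 - 1) - 3)² - 3*((-2 - 1) - 3) - 3*11 + ((-2 - 1) - 3)*11) + 61)*(11/6) = (((-3 - 3)² - 3*(-3 - 3) - 33 + (-3 - 3)*11) + 61)*(11/6) = (((-6)² - 3*(-6) - 33 - 6*11) + 61)*(11/6) = ((36 + 18 - 33 - 66) + 61)*(11/6) = (-45 + 61)*(11/6) = 16*(11/6) = 88/3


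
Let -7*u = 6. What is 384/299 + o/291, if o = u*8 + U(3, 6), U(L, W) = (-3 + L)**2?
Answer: 255952/203021 ≈ 1.2607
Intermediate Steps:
u = -6/7 (u = -1/7*6 = -6/7 ≈ -0.85714)
o = -48/7 (o = -6/7*8 + (-3 + 3)**2 = -48/7 + 0**2 = -48/7 + 0 = -48/7 ≈ -6.8571)
384/299 + o/291 = 384/299 - 48/7/291 = 384*(1/299) - 48/7*1/291 = 384/299 - 16/679 = 255952/203021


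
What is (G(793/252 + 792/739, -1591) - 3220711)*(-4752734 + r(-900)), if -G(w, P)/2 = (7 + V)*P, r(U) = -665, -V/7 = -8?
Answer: 14356429562755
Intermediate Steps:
V = 56 (V = -7*(-8) = 56)
G(w, P) = -126*P (G(w, P) = -2*(7 + 56)*P = -126*P)
(G(793/252 + 792/739, -1591) - 3220711)*(-4752734 + r(-900)) = (-126*(-1591) - 3220711)*(-4752734 - 665) = (200466 - 3220711)*(-4753399) = -3020245*(-4753399) = 14356429562755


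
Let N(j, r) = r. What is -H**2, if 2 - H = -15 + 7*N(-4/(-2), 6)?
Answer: -625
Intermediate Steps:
H = -25 (H = 2 - (-15 + 7*6) = 2 - (-15 + 42) = 2 - 1*27 = 2 - 27 = -25)
-H**2 = -1*(-25)**2 = -1*625 = -625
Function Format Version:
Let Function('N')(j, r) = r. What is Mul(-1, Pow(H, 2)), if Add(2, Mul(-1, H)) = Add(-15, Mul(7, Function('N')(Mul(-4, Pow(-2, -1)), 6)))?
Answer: -625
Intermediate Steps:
H = -25 (H = Add(2, Mul(-1, Add(-15, Mul(7, 6)))) = Add(2, Mul(-1, Add(-15, 42))) = Add(2, Mul(-1, 27)) = Add(2, -27) = -25)
Mul(-1, Pow(H, 2)) = Mul(-1, Pow(-25, 2)) = Mul(-1, 625) = -625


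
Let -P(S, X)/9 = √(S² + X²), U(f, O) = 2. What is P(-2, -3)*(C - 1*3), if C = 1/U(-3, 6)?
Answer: 45*√13/2 ≈ 81.125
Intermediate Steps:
P(S, X) = -9*√(S² + X²)
C = ½ (C = 1/2 = ½ ≈ 0.50000)
P(-2, -3)*(C - 1*3) = (-9*√((-2)² + (-3)²))*(½ - 1*3) = (-9*√(4 + 9))*(½ - 3) = -9*√13*(-5/2) = 45*√13/2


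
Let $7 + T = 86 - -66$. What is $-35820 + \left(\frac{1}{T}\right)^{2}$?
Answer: $- \frac{753115499}{21025} \approx -35820.0$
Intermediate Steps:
$T = 145$ ($T = -7 + \left(86 - -66\right) = -7 + \left(86 + 66\right) = -7 + 152 = 145$)
$-35820 + \left(\frac{1}{T}\right)^{2} = -35820 + \left(\frac{1}{145}\right)^{2} = -35820 + \frac{1}{21025} = - \frac{753115499}{21025}$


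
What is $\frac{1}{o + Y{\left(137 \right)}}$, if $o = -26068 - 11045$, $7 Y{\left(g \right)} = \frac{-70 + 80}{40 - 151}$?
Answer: $- \frac{777}{28836811} \approx -2.6945 \cdot 10^{-5}$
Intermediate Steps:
$Y{\left(g \right)} = - \frac{10}{777}$ ($Y{\left(g \right)} = \frac{\left(-70 + 80\right) \frac{1}{40 - 151}}{7} = \frac{10 \frac{1}{-111}}{7} = \frac{10 \left(- \frac{1}{111}\right)}{7} = \frac{1}{7} \left(- \frac{10}{111}\right) = - \frac{10}{777}$)
$o = -37113$ ($o = -26068 - 11045 = -37113$)
$\frac{1}{o + Y{\left(137 \right)}} = \frac{1}{-37113 - \frac{10}{777}} = \frac{1}{- \frac{28836811}{777}} = - \frac{777}{28836811}$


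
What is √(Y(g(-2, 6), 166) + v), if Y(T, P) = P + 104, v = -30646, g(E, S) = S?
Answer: 2*I*√7594 ≈ 174.29*I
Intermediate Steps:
Y(T, P) = 104 + P
√(Y(g(-2, 6), 166) + v) = √((104 + 166) - 30646) = √(270 - 30646) = √(-30376) = 2*I*√7594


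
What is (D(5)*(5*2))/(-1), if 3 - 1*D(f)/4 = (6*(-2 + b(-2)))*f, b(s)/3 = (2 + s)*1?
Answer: -2520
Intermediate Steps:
b(s) = 6 + 3*s (b(s) = 3*((2 + s)*1) = 3*(2 + s) = 6 + 3*s)
D(f) = 12 + 48*f (D(f) = 12 - 4*6*(-2 + (6 + 3*(-2)))*f = 12 - 4*6*(-2 + (6 - 6))*f = 12 - 4*6*(-2 + 0)*f = 12 - 4*6*(-2)*f = 12 - (-48)*f = 12 + 48*f)
(D(5)*(5*2))/(-1) = ((12 + 48*5)*(5*2))/(-1) = ((12 + 240)*10)*(-1) = (252*10)*(-1) = 2520*(-1) = -2520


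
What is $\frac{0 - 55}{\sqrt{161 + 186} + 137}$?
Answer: $- \frac{7535}{18422} + \frac{55 \sqrt{347}}{18422} \approx -0.35341$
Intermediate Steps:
$\frac{0 - 55}{\sqrt{161 + 186} + 137} = \frac{0 - 55}{\sqrt{347} + 137} = - \frac{55}{137 + \sqrt{347}}$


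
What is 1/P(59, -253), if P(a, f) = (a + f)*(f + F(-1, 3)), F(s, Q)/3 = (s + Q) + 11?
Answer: 1/41516 ≈ 2.4087e-5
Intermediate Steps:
F(s, Q) = 33 + 3*Q + 3*s (F(s, Q) = 3*((s + Q) + 11) = 3*((Q + s) + 11) = 3*(11 + Q + s) = 33 + 3*Q + 3*s)
P(a, f) = (39 + f)*(a + f) (P(a, f) = (a + f)*(f + (33 + 3*3 + 3*(-1))) = (a + f)*(f + (33 + 9 - 3)) = (a + f)*(f + 39) = (a + f)*(39 + f) = (39 + f)*(a + f))
1/P(59, -253) = 1/((-253)² + 39*59 + 39*(-253) + 59*(-253)) = 1/(64009 + 2301 - 9867 - 14927) = 1/41516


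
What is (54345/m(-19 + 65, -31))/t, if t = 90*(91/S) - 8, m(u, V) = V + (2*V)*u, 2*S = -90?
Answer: 3623/36518 ≈ 0.099211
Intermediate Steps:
S = -45 (S = (1/2)*(-90) = -45)
m(u, V) = V + 2*V*u
t = -190 (t = 90*(91/(-45)) - 8 = 90*(91*(-1/45)) - 8 = 90*(-91/45) - 8 = -182 - 8 = -190)
(54345/m(-19 + 65, -31))/t = (54345/((-31*(1 + 2*(-19 + 65)))))/(-190) = (54345/((-31*(1 + 2*46))))*(-1/190) = (54345/((-31*(1 + 92))))*(-1/190) = (54345/((-31*93)))*(-1/190) = (54345/(-2883))*(-1/190) = (54345*(-1/2883))*(-1/190) = -18115/961*(-1/190) = 3623/36518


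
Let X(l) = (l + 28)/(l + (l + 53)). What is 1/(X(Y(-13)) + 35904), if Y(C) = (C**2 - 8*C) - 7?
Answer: 195/7001378 ≈ 2.7852e-5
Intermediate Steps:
Y(C) = -7 + C**2 - 8*C
X(l) = (28 + l)/(53 + 2*l) (X(l) = (28 + l)/(l + (53 + l)) = (28 + l)/(53 + 2*l))
1/(X(Y(-13)) + 35904) = 1/((28 + (-7 + (-13)**2 - 8*(-13)))/(53 + 2*(-7 + (-13)**2 - 8*(-13))) + 35904) = 1/((28 + (-7 + 169 + 104))/(53 + 2*(-7 + 169 + 104)) + 35904) = 1/((28 + 266)/(53 + 2*266) + 35904) = 1/(294/(53 + 532) + 35904) = 1/(294/585 + 35904) = 1/((1/585)*294 + 35904) = 1/(98/195 + 35904) = 1/(7001378/195) = 195/7001378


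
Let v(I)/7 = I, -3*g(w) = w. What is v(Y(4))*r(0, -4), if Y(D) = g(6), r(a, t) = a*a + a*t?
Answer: 0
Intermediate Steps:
g(w) = -w/3
r(a, t) = a**2 + a*t
Y(D) = -2 (Y(D) = -1/3*6 = -2)
v(I) = 7*I
v(Y(4))*r(0, -4) = (7*(-2))*(0*(0 - 4)) = -0*(-4) = -14*0 = 0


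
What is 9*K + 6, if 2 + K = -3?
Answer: -39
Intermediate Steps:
K = -5 (K = -2 - 3 = -5)
9*K + 6 = 9*(-5) + 6 = -45 + 6 = -39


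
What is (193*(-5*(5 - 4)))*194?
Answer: -187210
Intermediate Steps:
(193*(-5*(5 - 4)))*194 = (193*(-5*1))*194 = (193*(-5))*194 = -965*194 = -187210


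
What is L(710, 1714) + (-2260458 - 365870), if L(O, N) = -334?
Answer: -2626662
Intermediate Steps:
L(710, 1714) + (-2260458 - 365870) = -334 + (-2260458 - 365870) = -334 - 2626328 = -2626662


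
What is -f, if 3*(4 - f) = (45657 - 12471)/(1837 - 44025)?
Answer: -89907/21094 ≈ -4.2622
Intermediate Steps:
f = 89907/21094 (f = 4 - (45657 - 12471)/(3*(1837 - 44025)) = 4 - 11062/(-42188) = 4 - 11062*(-1)/42188 = 4 - ⅓*(-16593/21094) = 4 + 5531/21094 = 89907/21094 ≈ 4.2622)
-f = -1*89907/21094 = -89907/21094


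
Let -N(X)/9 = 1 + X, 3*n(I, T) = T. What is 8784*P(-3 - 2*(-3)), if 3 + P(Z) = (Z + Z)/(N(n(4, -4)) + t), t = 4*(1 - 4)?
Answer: -32208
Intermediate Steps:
n(I, T) = T/3
N(X) = -9 - 9*X (N(X) = -9*(1 + X) = -9 - 9*X)
t = -12 (t = 4*(-3) = -12)
P(Z) = -3 - 2*Z/9 (P(Z) = -3 + (Z + Z)/((-9 - 3*(-4)) - 12) = -3 + (2*Z)/((-9 - 9*(-4/3)) - 12) = -3 + (2*Z)/((-9 + 12) - 12) = -3 + (2*Z)/(3 - 12) = -3 + (2*Z)/(-9) = -3 + (2*Z)*(-⅑) = -3 - 2*Z/9)
8784*P(-3 - 2*(-3)) = 8784*(-3 - 2*(-3 - 2*(-3))/9) = 8784*(-3 - 2*(-3 + 6)/9) = 8784*(-3 - 2/9*3) = 8784*(-3 - ⅔) = 8784*(-11/3) = -32208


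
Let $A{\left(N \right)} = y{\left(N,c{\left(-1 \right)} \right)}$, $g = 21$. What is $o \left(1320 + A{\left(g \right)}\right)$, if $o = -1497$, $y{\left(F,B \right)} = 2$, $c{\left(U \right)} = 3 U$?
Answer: $-1979034$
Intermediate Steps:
$A{\left(N \right)} = 2$
$o \left(1320 + A{\left(g \right)}\right) = - 1497 \left(1320 + 2\right) = \left(-1497\right) 1322 = -1979034$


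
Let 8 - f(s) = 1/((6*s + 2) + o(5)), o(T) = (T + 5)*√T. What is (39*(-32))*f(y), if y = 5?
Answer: -1297920/131 - 3120*√5/131 ≈ -9961.0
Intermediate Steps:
o(T) = √T*(5 + T) (o(T) = (5 + T)*√T = √T*(5 + T))
f(s) = 8 - 1/(2 + 6*s + 10*√5) (f(s) = 8 - 1/((6*s + 2) + √5*(5 + 5)) = 8 - 1/((2 + 6*s) + √5*10) = 8 - 1/((2 + 6*s) + 10*√5) = 8 - 1/(2 + 6*s + 10*√5))
(39*(-32))*f(y) = (39*(-32))*((15 + 48*5 + 80*√5)/(2*(1 + 3*5 + 5*√5))) = -624*(15 + 240 + 80*√5)/(1 + 15 + 5*√5) = -624*(255 + 80*√5)/(16 + 5*√5)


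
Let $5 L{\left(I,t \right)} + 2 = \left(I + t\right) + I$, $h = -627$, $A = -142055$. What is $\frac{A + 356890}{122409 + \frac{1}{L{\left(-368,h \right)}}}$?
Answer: $\frac{58649955}{33417656} \approx 1.7551$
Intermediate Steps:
$L{\left(I,t \right)} = - \frac{2}{5} + \frac{t}{5} + \frac{2 I}{5}$ ($L{\left(I,t \right)} = - \frac{2}{5} + \frac{\left(I + t\right) + I}{5} = - \frac{2}{5} + \frac{t + 2 I}{5} = - \frac{2}{5} + \left(\frac{t}{5} + \frac{2 I}{5}\right) = - \frac{2}{5} + \frac{t}{5} + \frac{2 I}{5}$)
$\frac{A + 356890}{122409 + \frac{1}{L{\left(-368,h \right)}}} = \frac{-142055 + 356890}{122409 + \frac{1}{- \frac{2}{5} + \frac{1}{5} \left(-627\right) + \frac{2}{5} \left(-368\right)}} = \frac{214835}{122409 + \frac{1}{- \frac{2}{5} - \frac{627}{5} - \frac{736}{5}}} = \frac{214835}{122409 + \frac{1}{-273}} = \frac{214835}{122409 - \frac{1}{273}} = \frac{214835}{\frac{33417656}{273}} = 214835 \cdot \frac{273}{33417656} = \frac{58649955}{33417656}$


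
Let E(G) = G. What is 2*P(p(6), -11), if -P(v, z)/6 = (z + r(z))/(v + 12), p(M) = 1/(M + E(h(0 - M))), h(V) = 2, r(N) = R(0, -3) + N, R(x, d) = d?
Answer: 2400/97 ≈ 24.742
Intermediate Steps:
r(N) = -3 + N
p(M) = 1/(2 + M) (p(M) = 1/(M + 2) = 1/(2 + M))
P(v, z) = -6*(-3 + 2*z)/(12 + v) (P(v, z) = -6*(z + (-3 + z))/(v + 12) = -6*(-3 + 2*z)/(12 + v))
2*P(p(6), -11) = 2*(6*(3 - 2*(-11))/(12 + 1/(2 + 6))) = 2*(6*(3 + 22)/(12 + 1/8)) = 2*(6*25/(12 + 1/8)) = 2*(6*25/(97/8)) = 2*(6*(8/97)*25) = 2*(1200/97) = 2400/97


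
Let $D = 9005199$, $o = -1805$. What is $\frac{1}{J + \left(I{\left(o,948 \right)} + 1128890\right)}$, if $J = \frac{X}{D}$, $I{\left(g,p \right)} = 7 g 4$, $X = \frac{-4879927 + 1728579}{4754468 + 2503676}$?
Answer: $\frac{16340257772664}{17620516969151436563} \approx 9.2734 \cdot 10^{-7}$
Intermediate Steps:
$X = - \frac{787837}{1814536}$ ($X = - \frac{3151348}{7258144} = \left(-3151348\right) \frac{1}{7258144} = - \frac{787837}{1814536} \approx -0.43418$)
$I{\left(g,p \right)} = 28 g$
$J = - \frac{787837}{16340257772664}$ ($J = - \frac{787837}{1814536 \cdot 9005199} = \left(- \frac{787837}{1814536}\right) \frac{1}{9005199} = - \frac{787837}{16340257772664} \approx -4.8214 \cdot 10^{-8}$)
$\frac{1}{J + \left(I{\left(o,948 \right)} + 1128890\right)} = \frac{1}{- \frac{787837}{16340257772664} + \left(28 \left(-1805\right) + 1128890\right)} = \frac{1}{- \frac{787837}{16340257772664} + \left(-50540 + 1128890\right)} = \frac{1}{- \frac{787837}{16340257772664} + 1078350} = \frac{1}{\frac{17620516969151436563}{16340257772664}} = \frac{16340257772664}{17620516969151436563}$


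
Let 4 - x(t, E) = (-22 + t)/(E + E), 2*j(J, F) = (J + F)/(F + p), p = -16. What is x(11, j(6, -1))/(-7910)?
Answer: 167/39550 ≈ 0.0042225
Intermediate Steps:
j(J, F) = (F + J)/(2*(-16 + F)) (j(J, F) = ((J + F)/(F - 16))/2 = ((F + J)/(-16 + F))/2 = (F + J)/(2*(-16 + F)))
x(t, E) = 4 - (-22 + t)/(2*E) (x(t, E) = 4 - (-22 + t)/(E + E) = 4 - (-22 + t)/(2*E))
x(11, j(6, -1))/(-7910) = ((22 - 1*11 + 8*((-1 + 6)/(2*(-16 - 1))))/(2*(((-1 + 6)/(2*(-16 - 1))))))/(-7910) = ((22 - 11 + 8*((½)*5/(-17)))/(2*(((½)*5/(-17)))))*(-1/7910) = ((22 - 11 + 8*((½)*(-1/17)*5))/(2*(((½)*(-1/17)*5))))*(-1/7910) = ((22 - 11 + 8*(-5/34))/(2*(-5/34)))*(-1/7910) = ((½)*(-34/5)*(22 - 11 - 20/17))*(-1/7910) = ((½)*(-34/5)*(167/17))*(-1/7910) = -167/5*(-1/7910) = 167/39550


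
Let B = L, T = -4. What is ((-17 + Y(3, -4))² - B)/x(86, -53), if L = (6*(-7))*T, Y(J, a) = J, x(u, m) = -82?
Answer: -14/41 ≈ -0.34146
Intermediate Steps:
L = 168 (L = (6*(-7))*(-4) = -42*(-4) = 168)
B = 168
((-17 + Y(3, -4))² - B)/x(86, -53) = ((-17 + 3)² - 1*168)/(-82) = ((-14)² - 168)*(-1/82) = (196 - 168)*(-1/82) = 28*(-1/82) = -14/41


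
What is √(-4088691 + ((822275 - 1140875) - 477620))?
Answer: I*√4884911 ≈ 2210.2*I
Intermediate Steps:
√(-4088691 + ((822275 - 1140875) - 477620)) = √(-4088691 + (-318600 - 477620)) = √(-4088691 - 796220) = √(-4884911) = I*√4884911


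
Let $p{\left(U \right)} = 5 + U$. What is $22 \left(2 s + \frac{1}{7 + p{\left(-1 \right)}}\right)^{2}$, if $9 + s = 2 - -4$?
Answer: $\frac{8450}{11} \approx 768.18$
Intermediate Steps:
$s = -3$ ($s = -9 + \left(2 - -4\right) = -9 + \left(2 + 4\right) = -9 + 6 = -3$)
$22 \left(2 s + \frac{1}{7 + p{\left(-1 \right)}}\right)^{2} = 22 \left(2 \left(-3\right) + \frac{1}{7 + \left(5 - 1\right)}\right)^{2} = 22 \left(-6 + \frac{1}{7 + 4}\right)^{2} = 22 \left(-6 + \frac{1}{11}\right)^{2} = 22 \left(- \frac{65}{11}\right)^{2} = 22 \cdot \frac{4225}{121} = \frac{8450}{11}$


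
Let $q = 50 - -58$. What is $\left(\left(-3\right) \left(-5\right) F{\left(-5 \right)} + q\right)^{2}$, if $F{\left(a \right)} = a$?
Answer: $1089$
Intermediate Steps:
$q = 108$ ($q = 50 + 58 = 108$)
$\left(\left(-3\right) \left(-5\right) F{\left(-5 \right)} + q\right)^{2} = \left(\left(-3\right) \left(-5\right) \left(-5\right) + 108\right)^{2} = \left(15 \left(-5\right) + 108\right)^{2} = \left(-75 + 108\right)^{2} = 33^{2} = 1089$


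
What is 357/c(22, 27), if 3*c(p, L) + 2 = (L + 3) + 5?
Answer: 357/11 ≈ 32.455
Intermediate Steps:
c(p, L) = 2 + L/3 (c(p, L) = -2/3 + ((L + 3) + 5)/3 = -2/3 + ((3 + L) + 5)/3 = -2/3 + (8 + L)/3 = -2/3 + (8/3 + L/3) = 2 + L/3)
357/c(22, 27) = 357/(2 + (1/3)*27) = 357/(2 + 9) = 357/11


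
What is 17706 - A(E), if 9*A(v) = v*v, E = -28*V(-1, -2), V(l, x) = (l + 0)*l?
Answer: 158570/9 ≈ 17619.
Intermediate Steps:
V(l, x) = l**2 (V(l, x) = l*l = l**2)
E = -28 (E = -28*(-1)**2 = -28*1 = -28)
A(v) = v**2/9 (A(v) = (v*v)/9 = v**2/9)
17706 - A(E) = 17706 - (-28)**2/9 = 17706 - 784/9 = 158570/9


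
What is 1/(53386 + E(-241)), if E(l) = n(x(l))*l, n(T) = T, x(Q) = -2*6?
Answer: 1/56278 ≈ 1.7769e-5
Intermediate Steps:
x(Q) = -12
E(l) = -12*l
1/(53386 + E(-241)) = 1/(53386 - 12*(-241)) = 1/(53386 + 2892) = 1/56278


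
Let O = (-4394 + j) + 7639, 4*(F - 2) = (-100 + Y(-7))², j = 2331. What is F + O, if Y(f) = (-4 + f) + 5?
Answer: 8387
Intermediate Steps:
Y(f) = 1 + f
F = 2811 (F = 2 + (-100 + (1 - 7))²/4 = 2 + (-100 - 6)²/4 = 2 + (¼)*(-106)² = 2 + (¼)*11236 = 2 + 2809 = 2811)
O = 5576 (O = (-4394 + 2331) + 7639 = -2063 + 7639 = 5576)
F + O = 2811 + 5576 = 8387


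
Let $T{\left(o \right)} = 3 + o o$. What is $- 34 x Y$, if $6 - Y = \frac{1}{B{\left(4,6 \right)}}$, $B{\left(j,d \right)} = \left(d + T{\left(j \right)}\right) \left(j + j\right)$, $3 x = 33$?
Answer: $- \frac{224213}{100} \approx -2242.1$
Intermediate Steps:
$T{\left(o \right)} = 3 + o^{2}$
$x = 11$ ($x = \frac{1}{3} \cdot 33 = 11$)
$B{\left(j,d \right)} = 2 j \left(3 + d + j^{2}\right)$ ($B{\left(j,d \right)} = \left(d + \left(3 + j^{2}\right)\right) \left(j + j\right) = \left(3 + d + j^{2}\right) 2 j = 2 j \left(3 + d + j^{2}\right)$)
$Y = \frac{1199}{200}$ ($Y = 6 - \frac{1}{2 \cdot 4 \left(3 + 6 + 4^{2}\right)} = 6 - \frac{1}{2 \cdot 4 \left(3 + 6 + 16\right)} = 6 - \frac{1}{2 \cdot 4 \cdot 25} = 6 - \frac{1}{200} = \frac{1199}{200} \approx 5.995$)
$- 34 x Y = \left(-34\right) 11 \cdot \frac{1199}{200} = \left(-374\right) \frac{1199}{200} = - \frac{224213}{100}$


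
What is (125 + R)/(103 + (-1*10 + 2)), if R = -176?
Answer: -51/95 ≈ -0.53684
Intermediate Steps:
(125 + R)/(103 + (-1*10 + 2)) = (125 - 176)/(103 + (-1*10 + 2)) = -51/(103 + (-10 + 2)) = -51/(103 - 8) = -51/95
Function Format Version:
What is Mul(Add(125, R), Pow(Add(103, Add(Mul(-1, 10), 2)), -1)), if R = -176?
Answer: Rational(-51, 95) ≈ -0.53684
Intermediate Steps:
Mul(Add(125, R), Pow(Add(103, Add(Mul(-1, 10), 2)), -1)) = Mul(Add(125, -176), Pow(Add(103, Add(Mul(-1, 10), 2)), -1)) = Mul(-51, Pow(Add(103, Add(-10, 2)), -1)) = Mul(-51, Pow(Add(103, -8), -1)) = Mul(-51, Pow(95, -1)) = Mul(-51, Rational(1, 95)) = Rational(-51, 95)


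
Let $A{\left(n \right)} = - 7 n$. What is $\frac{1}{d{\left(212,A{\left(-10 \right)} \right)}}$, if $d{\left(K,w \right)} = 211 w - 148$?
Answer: $\frac{1}{14622} \approx 6.839 \cdot 10^{-5}$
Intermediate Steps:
$d{\left(K,w \right)} = -148 + 211 w$
$\frac{1}{d{\left(212,A{\left(-10 \right)} \right)}} = \frac{1}{-148 + 211 \left(\left(-7\right) \left(-10\right)\right)} = \frac{1}{-148 + 211 \cdot 70} = \frac{1}{-148 + 14770} = \frac{1}{14622}$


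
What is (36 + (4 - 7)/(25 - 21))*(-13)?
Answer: -1833/4 ≈ -458.25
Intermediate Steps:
(36 + (4 - 7)/(25 - 21))*(-13) = (36 - 3/4)*(-13) = (141/4)*(-13) = -1833/4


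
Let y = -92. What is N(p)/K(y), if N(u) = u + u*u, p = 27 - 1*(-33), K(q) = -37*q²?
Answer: -915/78292 ≈ -0.011687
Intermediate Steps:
p = 60 (p = 27 + 33 = 60)
N(u) = u + u²
N(p)/K(y) = (60*(1 + 60))/((-37*(-92)²)) = (60*61)/((-37*8464)) = 3660/(-313168) = 3660*(-1/313168) = -915/78292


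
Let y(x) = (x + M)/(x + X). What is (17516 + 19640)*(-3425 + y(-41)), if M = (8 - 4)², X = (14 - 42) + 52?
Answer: -2162479200/17 ≈ -1.2720e+8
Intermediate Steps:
X = 24 (X = -28 + 52 = 24)
M = 16 (M = 4² = 16)
y(x) = (16 + x)/(24 + x) (y(x) = (x + 16)/(x + 24) = (16 + x)/(24 + x))
(17516 + 19640)*(-3425 + y(-41)) = (17516 + 19640)*(-3425 + (16 - 41)/(24 - 41)) = 37156*(-3425 - 25/(-17)) = 37156*(-3425 - 1/17*(-25)) = 37156*(-3425 + 25/17) = 37156*(-58200/17) = -2162479200/17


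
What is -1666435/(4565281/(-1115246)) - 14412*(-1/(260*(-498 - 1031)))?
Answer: 184705512096966407/453720452185 ≈ 4.0709e+5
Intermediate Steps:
-1666435/(4565281/(-1115246)) - 14412*(-1/(260*(-498 - 1031))) = -1666435/(4565281*(-1/1115246)) - 14412/((-1529*(-260))) = -1666435/(-4565281/1115246) - 14412/397540 = -1666435*(-1115246/4565281) - 14412*1/397540 = 1858484968010/4565281 - 3603/99385 = 184705512096966407/453720452185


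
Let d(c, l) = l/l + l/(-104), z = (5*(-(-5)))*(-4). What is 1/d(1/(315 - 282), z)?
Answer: 26/51 ≈ 0.50980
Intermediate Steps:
z = -100 (z = (5*(-5*(-1)))*(-4) = (5*5)*(-4) = 25*(-4) = -100)
d(c, l) = 1 - l/104 (d(c, l) = 1 + l*(-1/104) = 1 - l/104)
1/d(1/(315 - 282), z) = 1/(1 - 1/104*(-100)) = 1/(1 + 25/26) = 1/(51/26) = 26/51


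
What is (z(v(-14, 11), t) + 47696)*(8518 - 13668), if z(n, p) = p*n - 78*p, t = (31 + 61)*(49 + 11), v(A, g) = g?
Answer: 1659041600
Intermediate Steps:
t = 5520 (t = 92*60 = 5520)
z(n, p) = -78*p + n*p (z(n, p) = n*p - 78*p = -78*p + n*p)
(z(v(-14, 11), t) + 47696)*(8518 - 13668) = (5520*(-78 + 11) + 47696)*(8518 - 13668) = (5520*(-67) + 47696)*(-5150) = (-369840 + 47696)*(-5150) = -322144*(-5150) = 1659041600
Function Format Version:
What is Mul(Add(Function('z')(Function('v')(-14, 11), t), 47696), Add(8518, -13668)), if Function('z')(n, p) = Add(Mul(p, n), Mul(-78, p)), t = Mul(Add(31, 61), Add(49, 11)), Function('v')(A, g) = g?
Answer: 1659041600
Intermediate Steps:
t = 5520 (t = Mul(92, 60) = 5520)
Function('z')(n, p) = Add(Mul(-78, p), Mul(n, p)) (Function('z')(n, p) = Add(Mul(n, p), Mul(-78, p)) = Add(Mul(-78, p), Mul(n, p)))
Mul(Add(Function('z')(Function('v')(-14, 11), t), 47696), Add(8518, -13668)) = Mul(Add(Mul(5520, Add(-78, 11)), 47696), Add(8518, -13668)) = Mul(Add(Mul(5520, -67), 47696), -5150) = Mul(Add(-369840, 47696), -5150) = Mul(-322144, -5150) = 1659041600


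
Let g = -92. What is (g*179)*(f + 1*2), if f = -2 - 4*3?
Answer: 197616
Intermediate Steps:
f = -14 (f = -2 - 12 = -14)
(g*179)*(f + 1*2) = (-92*179)*(-14 + 1*2) = -16468*(-14 + 2) = -16468*(-12) = 197616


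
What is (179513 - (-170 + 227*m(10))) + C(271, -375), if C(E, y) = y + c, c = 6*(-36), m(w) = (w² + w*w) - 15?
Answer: 137097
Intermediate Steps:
m(w) = -15 + 2*w² (m(w) = (w² + w²) - 15 = 2*w² - 15 = -15 + 2*w²)
c = -216
C(E, y) = -216 + y (C(E, y) = y - 216 = -216 + y)
(179513 - (-170 + 227*m(10))) + C(271, -375) = (179513 - (-170 + 227*(-15 + 2*10²))) + (-216 - 375) = (179513 - (-170 + 227*(-15 + 2*100))) - 591 = (179513 - (-170 + 227*(-15 + 200))) - 591 = (179513 - (-170 + 227*185)) - 591 = (179513 - (-170 + 41995)) - 591 = (179513 - 1*41825) - 591 = (179513 - 41825) - 591 = 137688 - 591 = 137097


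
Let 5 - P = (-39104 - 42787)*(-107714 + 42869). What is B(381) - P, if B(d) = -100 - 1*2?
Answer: 5310221788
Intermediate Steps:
B(d) = -102 (B(d) = -100 - 2 = -102)
P = -5310221890 (P = 5 - (-39104 - 42787)*(-107714 + 42869) = 5 - (-81891)*(-64845) = 5 - 1*5310221895 = 5 - 5310221895 = -5310221890)
B(381) - P = -102 - 1*(-5310221890) = -102 + 5310221890 = 5310221788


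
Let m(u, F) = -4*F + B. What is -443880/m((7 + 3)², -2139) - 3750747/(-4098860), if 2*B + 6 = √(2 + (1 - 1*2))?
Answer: -3574639924671/70119198020 ≈ -50.979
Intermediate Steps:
B = -5/2 (B = -3 + √(2 + (1 - 1*2))/2 = -3 + √(2 + (1 - 2))/2 = -3 + √(2 - 1)/2 = -3 + √1/2 = -3 + (½)*1 = -3 + ½ = -5/2 ≈ -2.5000)
m(u, F) = -5/2 - 4*F (m(u, F) = -4*F - 5/2 = -5/2 - 4*F)
-443880/m((7 + 3)², -2139) - 3750747/(-4098860) = -443880/(-5/2 - 4*(-2139)) - 3750747/(-4098860) = -443880/(-5/2 + 8556) - 3750747*(-1/4098860) = -443880/17107/2 + 3750747/4098860 = -443880*2/17107 + 3750747/4098860 = -887760/17107 + 3750747/4098860 = -3574639924671/70119198020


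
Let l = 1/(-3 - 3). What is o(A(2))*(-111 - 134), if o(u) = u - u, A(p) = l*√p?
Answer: 0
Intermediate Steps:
l = -⅙ (l = 1/(-6) = -⅙ ≈ -0.16667)
A(p) = -√p/6
o(u) = 0
o(A(2))*(-111 - 134) = 0*(-111 - 134) = 0*(-245) = 0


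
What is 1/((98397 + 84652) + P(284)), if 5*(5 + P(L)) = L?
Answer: 5/915504 ≈ 5.4615e-6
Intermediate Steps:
P(L) = -5 + L/5
1/((98397 + 84652) + P(284)) = 1/((98397 + 84652) + (-5 + (1/5)*284)) = 1/(183049 + (-5 + 284/5)) = 1/(183049 + 259/5) = 1/(915504/5) = 5/915504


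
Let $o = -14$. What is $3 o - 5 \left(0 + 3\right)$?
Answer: $-57$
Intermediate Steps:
$3 o - 5 \left(0 + 3\right) = 3 \left(-14\right) - 5 \left(0 + 3\right) = -42 - 15 = -57$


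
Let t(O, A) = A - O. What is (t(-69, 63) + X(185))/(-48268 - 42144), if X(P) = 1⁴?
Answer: -19/12916 ≈ -0.0014710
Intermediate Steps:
X(P) = 1
(t(-69, 63) + X(185))/(-48268 - 42144) = ((63 - 1*(-69)) + 1)/(-48268 - 42144) = ((63 + 69) + 1)/(-90412) = (132 + 1)*(-1/90412) = 133*(-1/90412) = -19/12916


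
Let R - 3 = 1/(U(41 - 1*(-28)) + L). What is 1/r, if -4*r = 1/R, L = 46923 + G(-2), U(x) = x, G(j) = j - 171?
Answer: -561832/46819 ≈ -12.000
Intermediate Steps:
G(j) = -171 + j
L = 46750 (L = 46923 + (-171 - 2) = 46923 - 173 = 46750)
R = 140458/46819 (R = 3 + 1/((41 - 1*(-28)) + 46750) = 3 + 1/((41 + 28) + 46750) = 3 + 1/(69 + 46750) = 3 + 1/46819 = 140458/46819 ≈ 3.0000)
r = -46819/561832 (r = -1/(4*140458/46819) = -1/4*46819/140458 = -46819/561832 ≈ -0.083333)
1/r = 1/(-46819/561832) = -561832/46819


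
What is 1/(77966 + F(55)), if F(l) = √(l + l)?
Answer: 38983/3039348523 - √110/6078697046 ≈ 1.2824e-5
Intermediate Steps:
F(l) = √2*√l (F(l) = √(2*l) = √2*√l)
1/(77966 + F(55)) = 1/(77966 + √2*√55) = 1/(77966 + √110)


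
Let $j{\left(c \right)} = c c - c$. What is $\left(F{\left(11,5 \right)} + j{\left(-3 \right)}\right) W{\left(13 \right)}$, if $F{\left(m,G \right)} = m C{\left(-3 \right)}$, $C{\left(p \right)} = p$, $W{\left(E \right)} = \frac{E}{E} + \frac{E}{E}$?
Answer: $-42$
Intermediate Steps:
$W{\left(E \right)} = 2$ ($W{\left(E \right)} = 1 + 1 = 2$)
$F{\left(m,G \right)} = - 3 m$ ($F{\left(m,G \right)} = m \left(-3\right) = - 3 m$)
$j{\left(c \right)} = c^{2} - c$
$\left(F{\left(11,5 \right)} + j{\left(-3 \right)}\right) W{\left(13 \right)} = \left(\left(-3\right) 11 - 3 \left(-1 - 3\right)\right) 2 = \left(-33 - -12\right) 2 = \left(-33 + 12\right) 2 = \left(-21\right) 2 = -42$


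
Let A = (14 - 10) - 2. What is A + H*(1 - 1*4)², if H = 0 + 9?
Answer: 83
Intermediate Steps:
A = 2 (A = 4 - 2 = 2)
H = 9
A + H*(1 - 1*4)² = 2 + 9*(1 - 1*4)² = 2 + 9*(1 - 4)² = 2 + 9*(-3)² = 2 + 9*9 = 2 + 81 = 83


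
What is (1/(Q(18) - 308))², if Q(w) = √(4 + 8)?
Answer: 1/(4*(154 - √3)²) ≈ 1.0783e-5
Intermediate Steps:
Q(w) = 2*√3 (Q(w) = √12 = 2*√3)
(1/(Q(18) - 308))² = (1/(2*√3 - 308))² = (1/(-308 + 2*√3))² = (-308 + 2*√3)⁻²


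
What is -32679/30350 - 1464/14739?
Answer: -175362727/149109550 ≈ -1.1761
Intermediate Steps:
-32679/30350 - 1464/14739 = -32679*1/30350 - 1464*1/14739 = -32679/30350 - 488/4913 = -175362727/149109550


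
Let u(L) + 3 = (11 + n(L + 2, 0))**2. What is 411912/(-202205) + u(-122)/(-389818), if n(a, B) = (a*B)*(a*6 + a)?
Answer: -80297286103/39411574345 ≈ -2.0374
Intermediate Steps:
n(a, B) = 7*B*a**2 (n(a, B) = (B*a)*(6*a + a) = (B*a)*(7*a) = 7*B*a**2)
u(L) = 118 (u(L) = -3 + (11 + 7*0*(L + 2)**2)**2 = -3 + (11 + 7*0*(2 + L)**2)**2 = -3 + (11 + 0)**2 = -3 + 11**2 = -3 + 121 = 118)
411912/(-202205) + u(-122)/(-389818) = 411912/(-202205) + 118/(-389818) = 411912*(-1/202205) + 118*(-1/389818) = -411912/202205 - 59/194909 = -80297286103/39411574345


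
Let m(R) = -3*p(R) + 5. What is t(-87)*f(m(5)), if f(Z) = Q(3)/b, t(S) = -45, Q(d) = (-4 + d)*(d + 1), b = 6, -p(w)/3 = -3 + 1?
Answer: 30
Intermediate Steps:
p(w) = 6 (p(w) = -3*(-3 + 1) = -3*(-2) = 6)
m(R) = -13 (m(R) = -3*6 + 5 = -18 + 5 = -13)
Q(d) = (1 + d)*(-4 + d) (Q(d) = (-4 + d)*(1 + d) = (1 + d)*(-4 + d))
f(Z) = -2/3 (f(Z) = (-4 + 3**2 - 3*3)/6 = (-4 + 9 - 9)*(1/6) = -4*1/6 = -2/3)
t(-87)*f(m(5)) = -45*(-2/3) = 30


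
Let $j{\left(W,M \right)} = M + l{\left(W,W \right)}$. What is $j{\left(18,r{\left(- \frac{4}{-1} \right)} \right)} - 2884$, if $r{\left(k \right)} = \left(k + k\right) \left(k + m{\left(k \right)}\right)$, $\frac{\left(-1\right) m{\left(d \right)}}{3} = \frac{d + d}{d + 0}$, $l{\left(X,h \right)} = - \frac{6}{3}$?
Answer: $-2902$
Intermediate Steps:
$l{\left(X,h \right)} = -2$ ($l{\left(X,h \right)} = \left(-6\right) \frac{1}{3} = -2$)
$m{\left(d \right)} = -6$ ($m{\left(d \right)} = - 3 \frac{d + d}{d + 0} = - 3 \frac{2 d}{d} = \left(-3\right) 2 = -6$)
$r{\left(k \right)} = 2 k \left(-6 + k\right)$ ($r{\left(k \right)} = \left(k + k\right) \left(k - 6\right) = 2 k \left(-6 + k\right)$)
$j{\left(W,M \right)} = -2 + M$ ($j{\left(W,M \right)} = M - 2 = -2 + M$)
$j{\left(18,r{\left(- \frac{4}{-1} \right)} \right)} - 2884 = \left(-2 + 2 \left(- \frac{4}{-1}\right) \left(-6 - \frac{4}{-1}\right)\right) - 2884 = \left(-2 + 2 \left(\left(-4\right) \left(-1\right)\right) \left(-6 - -4\right)\right) - 2884 = \left(-2 + 2 \cdot 4 \left(-6 + 4\right)\right) - 2884 = \left(-2 + 2 \cdot 4 \left(-2\right)\right) - 2884 = \left(-2 - 16\right) - 2884 = -18 - 2884 = -2902$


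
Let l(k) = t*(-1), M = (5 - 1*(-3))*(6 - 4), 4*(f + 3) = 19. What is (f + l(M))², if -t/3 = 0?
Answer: 49/16 ≈ 3.0625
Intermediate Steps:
t = 0 (t = -3*0 = 0)
f = 7/4 (f = -3 + (¼)*19 = -3 + 19/4 = 7/4 ≈ 1.7500)
M = 16 (M = (5 + 3)*2 = 8*2 = 16)
l(k) = 0 (l(k) = 0*(-1) = 0)
(f + l(M))² = (7/4 + 0)² = (7/4)² = 49/16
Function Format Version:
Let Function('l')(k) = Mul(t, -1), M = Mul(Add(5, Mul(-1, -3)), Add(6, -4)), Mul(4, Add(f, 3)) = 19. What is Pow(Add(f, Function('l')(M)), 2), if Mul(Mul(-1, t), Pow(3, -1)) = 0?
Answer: Rational(49, 16) ≈ 3.0625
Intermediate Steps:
t = 0 (t = Mul(-3, 0) = 0)
f = Rational(7, 4) (f = Add(-3, Mul(Rational(1, 4), 19)) = Add(-3, Rational(19, 4)) = Rational(7, 4) ≈ 1.7500)
M = 16 (M = Mul(Add(5, 3), 2) = Mul(8, 2) = 16)
Function('l')(k) = 0 (Function('l')(k) = Mul(0, -1) = 0)
Pow(Add(f, Function('l')(M)), 2) = Pow(Add(Rational(7, 4), 0), 2) = Pow(Rational(7, 4), 2) = Rational(49, 16)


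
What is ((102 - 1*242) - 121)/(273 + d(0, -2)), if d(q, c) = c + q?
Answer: -261/271 ≈ -0.96310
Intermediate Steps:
((102 - 1*242) - 121)/(273 + d(0, -2)) = ((102 - 1*242) - 121)/(273 + (-2 + 0)) = ((102 - 242) - 121)/(273 - 2) = (-140 - 121)/271 = -261*1/271 = -261/271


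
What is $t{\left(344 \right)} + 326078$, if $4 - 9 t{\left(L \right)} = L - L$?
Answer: $\frac{2934706}{9} \approx 3.2608 \cdot 10^{5}$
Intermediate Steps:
$t{\left(L \right)} = \frac{4}{9}$ ($t{\left(L \right)} = \frac{4}{9} - \frac{L - L}{9} = \frac{4}{9} - 0 = \frac{4}{9} + 0 = \frac{4}{9}$)
$t{\left(344 \right)} + 326078 = \frac{4}{9} + 326078 = \frac{2934706}{9}$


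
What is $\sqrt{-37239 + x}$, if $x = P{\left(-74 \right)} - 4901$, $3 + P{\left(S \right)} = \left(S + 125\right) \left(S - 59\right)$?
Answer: $i \sqrt{48926} \approx 221.19 i$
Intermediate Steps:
$P{\left(S \right)} = -3 + \left(-59 + S\right) \left(125 + S\right)$ ($P{\left(S \right)} = -3 + \left(S + 125\right) \left(S - 59\right) = -3 + \left(125 + S\right) \left(-59 + S\right) = -3 + \left(-59 + S\right) \left(125 + S\right)$)
$x = -11687$ ($x = \left(-7378 + \left(-74\right)^{2} + 66 \left(-74\right)\right) - 4901 = \left(-7378 + 5476 - 4884\right) - 4901 = -6786 - 4901 = -11687$)
$\sqrt{-37239 + x} = \sqrt{-37239 - 11687} = \sqrt{-48926} = i \sqrt{48926}$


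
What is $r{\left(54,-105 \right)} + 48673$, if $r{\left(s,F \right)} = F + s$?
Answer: $48622$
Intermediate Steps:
$r{\left(54,-105 \right)} + 48673 = \left(-105 + 54\right) + 48673 = -51 + 48673 = 48622$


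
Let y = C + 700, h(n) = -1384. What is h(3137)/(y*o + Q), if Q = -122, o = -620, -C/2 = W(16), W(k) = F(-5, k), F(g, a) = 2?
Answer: 692/215821 ≈ 0.0032064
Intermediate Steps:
W(k) = 2
C = -4 (C = -2*2 = -4)
y = 696 (y = -4 + 700 = 696)
h(3137)/(y*o + Q) = -1384/(696*(-620) - 122) = -1384/(-431520 - 122) = -1384/(-431642) = -1384*(-1/431642) = 692/215821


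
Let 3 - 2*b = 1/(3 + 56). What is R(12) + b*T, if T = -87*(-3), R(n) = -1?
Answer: 22909/59 ≈ 388.29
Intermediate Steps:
T = 261
b = 88/59 (b = 3/2 - 1/(2*(3 + 56)) = 3/2 - ½/59 = 3/2 - ½*1/59 = 3/2 - 1/118 = 88/59 ≈ 1.4915)
R(12) + b*T = -1 + (88/59)*261 = -1 + 22968/59 = 22909/59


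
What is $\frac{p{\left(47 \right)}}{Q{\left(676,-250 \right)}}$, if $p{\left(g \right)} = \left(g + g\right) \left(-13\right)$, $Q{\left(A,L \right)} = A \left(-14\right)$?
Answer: $\frac{47}{364} \approx 0.12912$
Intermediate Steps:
$Q{\left(A,L \right)} = - 14 A$
$p{\left(g \right)} = - 26 g$ ($p{\left(g \right)} = 2 g \left(-13\right) = - 26 g$)
$\frac{p{\left(47 \right)}}{Q{\left(676,-250 \right)}} = \frac{\left(-26\right) 47}{\left(-14\right) 676} = - \frac{1222}{-9464} = \left(-1222\right) \left(- \frac{1}{9464}\right) = \frac{47}{364}$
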